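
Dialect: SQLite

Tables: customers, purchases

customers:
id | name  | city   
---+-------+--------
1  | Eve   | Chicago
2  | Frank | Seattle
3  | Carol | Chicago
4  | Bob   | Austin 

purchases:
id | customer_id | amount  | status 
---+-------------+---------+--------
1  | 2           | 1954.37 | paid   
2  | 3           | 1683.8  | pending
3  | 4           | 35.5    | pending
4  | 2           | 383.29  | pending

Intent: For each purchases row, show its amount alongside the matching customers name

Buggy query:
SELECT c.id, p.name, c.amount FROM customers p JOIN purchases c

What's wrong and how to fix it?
Bug: JOIN with no ON clause produces a cartesian product; every purchases row pairs with every customers row

Fix: Add ON c.customer_id = p.id to the JOIN

Corrected query:
SELECT c.id, p.name, c.amount FROM customers p JOIN purchases c ON c.customer_id = p.id

Result:
id | name  | amount 
---+-------+--------
1  | Frank | 1954.37
2  | Carol | 1683.8 
3  | Bob   | 35.5   
4  | Frank | 383.29 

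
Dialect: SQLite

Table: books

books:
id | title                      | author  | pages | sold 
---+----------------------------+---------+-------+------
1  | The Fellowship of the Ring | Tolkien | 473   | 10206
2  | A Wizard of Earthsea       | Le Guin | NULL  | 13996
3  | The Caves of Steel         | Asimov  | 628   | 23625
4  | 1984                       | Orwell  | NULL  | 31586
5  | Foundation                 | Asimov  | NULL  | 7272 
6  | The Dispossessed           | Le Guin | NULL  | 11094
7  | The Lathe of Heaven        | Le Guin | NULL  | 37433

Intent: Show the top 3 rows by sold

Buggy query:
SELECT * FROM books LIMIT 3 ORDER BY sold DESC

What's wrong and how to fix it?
Bug: LIMIT must come after ORDER BY

Fix: Sort with ORDER BY, then apply LIMIT

Corrected query:
SELECT * FROM books ORDER BY sold DESC LIMIT 3

Result:
id | title               | author  | pages | sold 
---+---------------------+---------+-------+------
7  | The Lathe of Heaven | Le Guin | NULL  | 37433
4  | 1984                | Orwell  | NULL  | 31586
3  | The Caves of Steel  | Asimov  | 628   | 23625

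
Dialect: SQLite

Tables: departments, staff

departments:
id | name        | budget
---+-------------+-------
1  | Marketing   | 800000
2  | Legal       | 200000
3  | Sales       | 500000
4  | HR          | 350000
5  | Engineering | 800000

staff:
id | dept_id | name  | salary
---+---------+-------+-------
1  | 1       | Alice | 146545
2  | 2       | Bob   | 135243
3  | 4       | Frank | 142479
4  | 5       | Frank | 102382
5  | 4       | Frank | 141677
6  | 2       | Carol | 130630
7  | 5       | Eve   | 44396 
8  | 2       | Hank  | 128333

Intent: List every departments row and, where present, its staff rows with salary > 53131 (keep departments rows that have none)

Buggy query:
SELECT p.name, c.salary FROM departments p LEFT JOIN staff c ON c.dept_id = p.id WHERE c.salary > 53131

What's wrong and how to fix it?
Bug: Filtering c.salary in WHERE discards the NULL rows produced by LEFT JOIN, turning it into an inner join

Fix: Put 'c.salary > 53131' in the JOIN's ON clause instead of WHERE

Corrected query:
SELECT p.name, c.salary FROM departments p LEFT JOIN staff c ON c.dept_id = p.id AND c.salary > 53131

Result:
name        | salary
------------+-------
Marketing   | 146545
Legal       | 128333
Legal       | 130630
Legal       | 135243
Sales       | NULL  
HR          | 141677
HR          | 142479
Engineering | 102382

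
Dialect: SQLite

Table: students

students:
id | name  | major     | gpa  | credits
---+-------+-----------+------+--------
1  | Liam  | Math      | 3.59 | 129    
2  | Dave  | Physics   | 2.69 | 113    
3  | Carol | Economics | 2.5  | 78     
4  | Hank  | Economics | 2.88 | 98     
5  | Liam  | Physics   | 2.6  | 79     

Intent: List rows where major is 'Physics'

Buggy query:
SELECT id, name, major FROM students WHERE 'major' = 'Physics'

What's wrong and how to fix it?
Bug: Single quotes denote string literals in SQL; the column name is being compared as a constant string

Fix: Remove the quotes around the column name (or use double quotes for an identifier)

Corrected query:
SELECT id, name, major FROM students WHERE major = 'Physics'

Result:
id | name | major  
---+------+--------
2  | Dave | Physics
5  | Liam | Physics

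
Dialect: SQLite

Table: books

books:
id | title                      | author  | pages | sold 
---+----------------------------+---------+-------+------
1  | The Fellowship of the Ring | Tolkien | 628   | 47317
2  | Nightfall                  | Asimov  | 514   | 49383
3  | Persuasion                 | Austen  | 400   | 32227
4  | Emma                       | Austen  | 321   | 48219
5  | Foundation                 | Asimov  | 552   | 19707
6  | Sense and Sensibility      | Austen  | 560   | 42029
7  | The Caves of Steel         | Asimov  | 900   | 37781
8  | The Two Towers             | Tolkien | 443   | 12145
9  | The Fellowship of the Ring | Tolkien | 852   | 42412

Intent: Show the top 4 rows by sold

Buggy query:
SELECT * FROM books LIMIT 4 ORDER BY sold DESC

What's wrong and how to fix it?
Bug: LIMIT must come after ORDER BY

Fix: Sort with ORDER BY, then apply LIMIT

Corrected query:
SELECT * FROM books ORDER BY sold DESC LIMIT 4

Result:
id | title                      | author  | pages | sold 
---+----------------------------+---------+-------+------
2  | Nightfall                  | Asimov  | 514   | 49383
4  | Emma                       | Austen  | 321   | 48219
1  | The Fellowship of the Ring | Tolkien | 628   | 47317
9  | The Fellowship of the Ring | Tolkien | 852   | 42412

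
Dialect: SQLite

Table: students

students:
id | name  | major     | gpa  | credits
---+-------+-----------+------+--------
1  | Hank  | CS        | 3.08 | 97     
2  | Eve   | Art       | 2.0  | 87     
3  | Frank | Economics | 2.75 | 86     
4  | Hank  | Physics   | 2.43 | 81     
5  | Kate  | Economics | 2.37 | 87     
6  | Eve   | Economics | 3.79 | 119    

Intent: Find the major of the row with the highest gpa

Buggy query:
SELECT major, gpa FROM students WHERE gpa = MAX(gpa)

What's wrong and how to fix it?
Bug: WHERE is evaluated per row; an aggregate over the whole table isn't defined there

Fix: Use a subquery: WHERE gpa = (SELECT MAX(gpa) FROM students)

Corrected query:
SELECT major, gpa FROM students WHERE gpa = (SELECT MAX(gpa) FROM students)

Result:
major     | gpa 
----------+-----
Economics | 3.79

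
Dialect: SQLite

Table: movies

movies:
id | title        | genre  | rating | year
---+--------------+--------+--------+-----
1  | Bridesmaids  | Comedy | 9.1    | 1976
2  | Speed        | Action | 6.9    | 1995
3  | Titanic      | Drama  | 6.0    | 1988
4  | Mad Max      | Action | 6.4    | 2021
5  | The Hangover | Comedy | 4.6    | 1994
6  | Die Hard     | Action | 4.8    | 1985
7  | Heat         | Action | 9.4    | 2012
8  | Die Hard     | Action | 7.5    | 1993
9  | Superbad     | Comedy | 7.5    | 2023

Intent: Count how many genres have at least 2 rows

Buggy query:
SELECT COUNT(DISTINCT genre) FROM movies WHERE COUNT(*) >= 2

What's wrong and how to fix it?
Bug: WHERE filters individual rows, not groups, so a group-level COUNT is invalid there

Fix: Group first with HAVING COUNT(*) >= 2, then COUNT the resulting groups

Corrected query:
SELECT COUNT(*) FROM (SELECT genre FROM movies GROUP BY genre HAVING COUNT(*) >= 2)

Result:
COUNT(*)
--------
2       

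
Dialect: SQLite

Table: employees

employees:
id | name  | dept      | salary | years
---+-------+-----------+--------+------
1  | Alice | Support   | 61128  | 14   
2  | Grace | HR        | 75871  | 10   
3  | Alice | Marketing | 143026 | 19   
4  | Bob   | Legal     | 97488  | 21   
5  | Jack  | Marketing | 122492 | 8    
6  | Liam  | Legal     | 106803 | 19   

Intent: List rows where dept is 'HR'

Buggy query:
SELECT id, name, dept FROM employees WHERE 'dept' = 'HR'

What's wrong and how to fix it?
Bug: 'dept' in single quotes is a string literal, not the column; the comparison is literal-vs-literal and never true

Fix: Remove the quotes around the column name (or use double quotes for an identifier)

Corrected query:
SELECT id, name, dept FROM employees WHERE dept = 'HR'

Result:
id | name  | dept
---+-------+-----
2  | Grace | HR  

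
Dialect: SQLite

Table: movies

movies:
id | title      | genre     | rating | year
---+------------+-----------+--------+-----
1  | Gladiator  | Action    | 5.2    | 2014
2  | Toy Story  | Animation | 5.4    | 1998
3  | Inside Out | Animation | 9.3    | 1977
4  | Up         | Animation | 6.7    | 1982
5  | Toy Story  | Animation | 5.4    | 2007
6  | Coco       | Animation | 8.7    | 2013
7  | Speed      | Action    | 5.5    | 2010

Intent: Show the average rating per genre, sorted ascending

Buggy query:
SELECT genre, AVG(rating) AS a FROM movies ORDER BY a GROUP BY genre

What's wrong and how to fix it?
Bug: ORDER BY appears before GROUP BY; SQL clause order requires GROUP BY first

Fix: Reorder: SELECT … FROM … GROUP BY … ORDER BY …

Corrected query:
SELECT genre, AVG(rating) AS a FROM movies GROUP BY genre ORDER BY a

Result:
genre     | a   
----------+-----
Action    | 5.35
Animation | 7.1 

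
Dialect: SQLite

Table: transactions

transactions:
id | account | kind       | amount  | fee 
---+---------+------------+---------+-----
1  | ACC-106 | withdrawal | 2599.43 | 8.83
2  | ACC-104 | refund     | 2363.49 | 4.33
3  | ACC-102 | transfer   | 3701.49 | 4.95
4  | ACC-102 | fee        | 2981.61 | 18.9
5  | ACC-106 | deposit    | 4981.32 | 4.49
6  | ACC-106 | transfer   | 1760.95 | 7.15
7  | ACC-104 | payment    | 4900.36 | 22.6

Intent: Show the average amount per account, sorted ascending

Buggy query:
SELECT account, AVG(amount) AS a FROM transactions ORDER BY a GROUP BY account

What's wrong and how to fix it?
Bug: GROUP BY must precede ORDER BY

Fix: Reorder: SELECT … FROM … GROUP BY … ORDER BY …

Corrected query:
SELECT account, AVG(amount) AS a FROM transactions GROUP BY account ORDER BY a

Result:
account | a       
--------+---------
ACC-106 | 3113.9  
ACC-102 | 3341.55 
ACC-104 | 3631.925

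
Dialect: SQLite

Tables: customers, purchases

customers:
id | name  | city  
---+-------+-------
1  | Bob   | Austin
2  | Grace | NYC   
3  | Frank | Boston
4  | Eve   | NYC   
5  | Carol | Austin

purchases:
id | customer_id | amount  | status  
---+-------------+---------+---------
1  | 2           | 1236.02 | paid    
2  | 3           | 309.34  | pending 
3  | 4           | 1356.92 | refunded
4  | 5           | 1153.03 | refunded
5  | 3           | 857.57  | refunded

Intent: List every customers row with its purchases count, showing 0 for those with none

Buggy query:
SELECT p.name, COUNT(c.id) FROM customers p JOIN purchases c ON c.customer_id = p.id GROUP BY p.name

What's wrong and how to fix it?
Bug: An inner join excludes parents with zero children

Fix: Use LEFT JOIN so parents without children still appear (COUNT(c.id) gives 0)

Corrected query:
SELECT p.name, COUNT(c.id) FROM customers p LEFT JOIN purchases c ON c.customer_id = p.id GROUP BY p.name

Result:
name  | COUNT(c.id)
------+------------
Bob   | 0          
Carol | 1          
Eve   | 1          
Frank | 2          
Grace | 1          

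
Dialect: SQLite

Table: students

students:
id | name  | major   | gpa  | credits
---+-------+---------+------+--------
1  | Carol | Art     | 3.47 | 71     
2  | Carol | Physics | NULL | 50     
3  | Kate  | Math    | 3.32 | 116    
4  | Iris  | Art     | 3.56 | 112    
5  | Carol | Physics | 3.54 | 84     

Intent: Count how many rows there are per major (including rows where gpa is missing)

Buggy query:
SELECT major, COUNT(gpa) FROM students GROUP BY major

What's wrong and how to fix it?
Bug: COUNT(gpa) skips NULLs, so groups with missing gpa are undercounted

Fix: Use COUNT(*) to count all rows regardless of NULL

Corrected query:
SELECT major, COUNT(*) FROM students GROUP BY major

Result:
major   | COUNT(*)
--------+---------
Art     | 2       
Math    | 1       
Physics | 2       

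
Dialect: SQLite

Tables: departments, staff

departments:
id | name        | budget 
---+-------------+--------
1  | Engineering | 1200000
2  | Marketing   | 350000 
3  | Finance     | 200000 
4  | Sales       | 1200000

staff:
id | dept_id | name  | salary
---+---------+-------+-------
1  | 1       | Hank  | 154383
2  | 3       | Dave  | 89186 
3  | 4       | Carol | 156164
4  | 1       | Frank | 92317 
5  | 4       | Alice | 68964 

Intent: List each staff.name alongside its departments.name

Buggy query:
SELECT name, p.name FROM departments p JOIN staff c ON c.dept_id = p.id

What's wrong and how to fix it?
Bug: 'name' exists in both joined tables, so the database can't tell which one is meant

Fix: Prefix ambiguous columns with the table alias

Corrected query:
SELECT c.name, p.name FROM departments p JOIN staff c ON c.dept_id = p.id

Result:
name  | name       
------+------------
Hank  | Engineering
Dave  | Finance    
Carol | Sales      
Frank | Engineering
Alice | Sales      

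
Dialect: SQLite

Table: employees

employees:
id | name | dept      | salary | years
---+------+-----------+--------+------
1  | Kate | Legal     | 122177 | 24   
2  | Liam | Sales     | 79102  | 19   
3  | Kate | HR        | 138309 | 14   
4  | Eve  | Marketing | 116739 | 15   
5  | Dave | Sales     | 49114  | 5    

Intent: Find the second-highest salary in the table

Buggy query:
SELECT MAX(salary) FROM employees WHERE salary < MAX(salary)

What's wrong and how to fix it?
Bug: MAX(salary) on the right of the comparison is an aggregate-in-WHERE error

Fix: Put the inner MAX in a scalar subquery

Corrected query:
SELECT MAX(salary) FROM employees WHERE salary < (SELECT MAX(salary) FROM employees)

Result:
MAX(salary)
-----------
122177     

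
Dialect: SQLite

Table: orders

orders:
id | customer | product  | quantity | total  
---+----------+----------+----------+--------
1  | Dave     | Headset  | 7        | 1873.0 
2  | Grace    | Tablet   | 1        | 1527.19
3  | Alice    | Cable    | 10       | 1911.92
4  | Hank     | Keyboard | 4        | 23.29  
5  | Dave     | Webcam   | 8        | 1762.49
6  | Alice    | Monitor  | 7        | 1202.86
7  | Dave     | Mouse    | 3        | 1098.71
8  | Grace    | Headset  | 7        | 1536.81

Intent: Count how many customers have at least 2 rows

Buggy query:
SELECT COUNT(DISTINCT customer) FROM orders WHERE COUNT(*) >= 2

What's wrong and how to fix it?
Bug: COUNT(*) cannot appear in WHERE; the per-group count doesn't exist yet

Fix: Use a subquery that GROUPs and filters with HAVING, then count its rows

Corrected query:
SELECT COUNT(*) FROM (SELECT customer FROM orders GROUP BY customer HAVING COUNT(*) >= 2)

Result:
COUNT(*)
--------
3       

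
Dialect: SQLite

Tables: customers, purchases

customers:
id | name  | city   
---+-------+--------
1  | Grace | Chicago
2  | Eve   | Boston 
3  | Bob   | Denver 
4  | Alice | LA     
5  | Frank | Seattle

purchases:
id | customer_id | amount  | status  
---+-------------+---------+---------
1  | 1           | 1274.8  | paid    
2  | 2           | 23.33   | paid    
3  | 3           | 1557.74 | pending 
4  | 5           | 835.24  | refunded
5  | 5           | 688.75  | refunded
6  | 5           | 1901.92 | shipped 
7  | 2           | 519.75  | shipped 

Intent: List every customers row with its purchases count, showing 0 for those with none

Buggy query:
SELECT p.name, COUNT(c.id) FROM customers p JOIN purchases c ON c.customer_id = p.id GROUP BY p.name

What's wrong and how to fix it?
Bug: An inner join excludes parents with zero children

Fix: Switch to LEFT JOIN to retain unmatched parent rows

Corrected query:
SELECT p.name, COUNT(c.id) FROM customers p LEFT JOIN purchases c ON c.customer_id = p.id GROUP BY p.name

Result:
name  | COUNT(c.id)
------+------------
Alice | 0          
Bob   | 1          
Eve   | 2          
Frank | 3          
Grace | 1          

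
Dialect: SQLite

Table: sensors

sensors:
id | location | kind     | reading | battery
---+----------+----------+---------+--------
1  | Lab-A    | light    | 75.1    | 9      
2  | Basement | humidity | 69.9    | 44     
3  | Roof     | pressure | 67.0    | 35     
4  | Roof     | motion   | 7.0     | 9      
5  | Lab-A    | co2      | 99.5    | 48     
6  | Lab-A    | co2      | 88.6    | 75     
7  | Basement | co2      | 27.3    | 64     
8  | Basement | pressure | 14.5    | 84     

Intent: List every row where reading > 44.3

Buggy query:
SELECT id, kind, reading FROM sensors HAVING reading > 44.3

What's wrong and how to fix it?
Bug: This is a non-aggregate query (no GROUP BY, no aggregates), so in SQLite the HAVING clause is invalid here; a row-level condition belongs in WHERE

Fix: Replace HAVING with WHERE since the condition applies to individual rows

Corrected query:
SELECT id, kind, reading FROM sensors WHERE reading > 44.3

Result:
id | kind     | reading
---+----------+--------
1  | light    | 75.1   
2  | humidity | 69.9   
3  | pressure | 67     
5  | co2      | 99.5   
6  | co2      | 88.6   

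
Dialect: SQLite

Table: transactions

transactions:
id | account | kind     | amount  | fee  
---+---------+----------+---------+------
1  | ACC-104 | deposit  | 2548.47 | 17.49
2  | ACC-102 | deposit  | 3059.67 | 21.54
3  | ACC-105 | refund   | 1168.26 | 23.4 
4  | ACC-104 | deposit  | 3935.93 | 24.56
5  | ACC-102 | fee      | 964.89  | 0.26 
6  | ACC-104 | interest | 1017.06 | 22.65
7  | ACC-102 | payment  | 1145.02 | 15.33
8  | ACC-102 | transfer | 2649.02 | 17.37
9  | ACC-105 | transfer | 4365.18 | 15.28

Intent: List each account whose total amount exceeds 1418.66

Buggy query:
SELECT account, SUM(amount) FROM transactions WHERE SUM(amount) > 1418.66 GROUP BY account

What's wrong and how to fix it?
Bug: SUM(amount) is an aggregate, but WHERE filters rows before aggregation

Fix: Use HAVING (which filters groups after aggregation) instead of WHERE

Corrected query:
SELECT account, SUM(amount) FROM transactions GROUP BY account HAVING SUM(amount) > 1418.66

Result:
account | SUM(amount)
--------+------------
ACC-102 | 7818.6     
ACC-104 | 7501.46    
ACC-105 | 5533.44    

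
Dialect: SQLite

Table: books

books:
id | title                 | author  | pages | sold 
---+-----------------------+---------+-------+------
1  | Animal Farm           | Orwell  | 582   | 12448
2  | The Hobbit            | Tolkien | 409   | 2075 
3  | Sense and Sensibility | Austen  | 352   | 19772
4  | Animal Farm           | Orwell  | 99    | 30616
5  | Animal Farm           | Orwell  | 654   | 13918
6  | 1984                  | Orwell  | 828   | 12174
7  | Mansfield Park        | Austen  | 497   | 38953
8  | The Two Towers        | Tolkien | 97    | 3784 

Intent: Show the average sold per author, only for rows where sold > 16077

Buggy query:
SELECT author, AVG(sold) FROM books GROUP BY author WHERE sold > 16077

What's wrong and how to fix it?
Bug: Row-level WHERE must come before GROUP BY in the clause order

Fix: Place WHERE between FROM and GROUP BY

Corrected query:
SELECT author, AVG(sold) FROM books WHERE sold > 16077 GROUP BY author

Result:
author | AVG(sold)
-------+----------
Austen | 29362.5  
Orwell | 30616    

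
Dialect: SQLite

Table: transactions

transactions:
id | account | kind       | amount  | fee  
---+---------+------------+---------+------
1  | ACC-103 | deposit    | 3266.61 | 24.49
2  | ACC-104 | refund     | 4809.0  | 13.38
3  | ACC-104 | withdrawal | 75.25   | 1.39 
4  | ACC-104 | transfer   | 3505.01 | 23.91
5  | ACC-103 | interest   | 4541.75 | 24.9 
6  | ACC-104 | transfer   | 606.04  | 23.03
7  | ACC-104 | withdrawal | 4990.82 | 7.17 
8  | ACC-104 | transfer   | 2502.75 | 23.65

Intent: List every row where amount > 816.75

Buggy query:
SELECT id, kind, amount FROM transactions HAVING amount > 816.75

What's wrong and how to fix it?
Bug: This is a non-aggregate query (no GROUP BY, no aggregates), so in SQLite the HAVING clause is invalid here; a row-level condition belongs in WHERE

Fix: Use WHERE for row-level filtering

Corrected query:
SELECT id, kind, amount FROM transactions WHERE amount > 816.75

Result:
id | kind       | amount 
---+------------+--------
1  | deposit    | 3266.61
2  | refund     | 4809   
4  | transfer   | 3505.01
5  | interest   | 4541.75
7  | withdrawal | 4990.82
8  | transfer   | 2502.75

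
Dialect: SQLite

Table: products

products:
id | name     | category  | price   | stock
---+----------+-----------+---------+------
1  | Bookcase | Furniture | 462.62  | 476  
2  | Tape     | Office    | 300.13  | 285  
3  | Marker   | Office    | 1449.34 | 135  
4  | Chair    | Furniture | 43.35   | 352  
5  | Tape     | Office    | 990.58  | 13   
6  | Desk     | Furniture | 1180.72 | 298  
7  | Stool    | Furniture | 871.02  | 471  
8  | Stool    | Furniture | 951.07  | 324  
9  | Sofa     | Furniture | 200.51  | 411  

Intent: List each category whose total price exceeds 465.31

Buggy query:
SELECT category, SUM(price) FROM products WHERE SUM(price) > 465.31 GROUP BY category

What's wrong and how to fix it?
Bug: Aggregate functions cannot appear in a WHERE clause

Fix: Move the aggregate condition to a HAVING clause

Corrected query:
SELECT category, SUM(price) FROM products GROUP BY category HAVING SUM(price) > 465.31

Result:
category  | SUM(price)
----------+-----------
Furniture | 3709.29   
Office    | 2740.05   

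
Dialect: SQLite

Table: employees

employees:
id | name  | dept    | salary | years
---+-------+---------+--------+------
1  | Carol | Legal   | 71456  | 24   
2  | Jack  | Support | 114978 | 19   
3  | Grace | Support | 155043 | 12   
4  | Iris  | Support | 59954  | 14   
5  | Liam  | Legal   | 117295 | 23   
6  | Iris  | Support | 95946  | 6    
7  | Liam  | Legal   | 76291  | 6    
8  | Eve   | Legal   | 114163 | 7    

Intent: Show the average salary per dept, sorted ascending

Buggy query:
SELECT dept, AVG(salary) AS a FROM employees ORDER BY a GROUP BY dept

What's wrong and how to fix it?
Bug: GROUP BY must precede ORDER BY

Fix: Reorder: SELECT … FROM … GROUP BY … ORDER BY …

Corrected query:
SELECT dept, AVG(salary) AS a FROM employees GROUP BY dept ORDER BY a

Result:
dept    | a        
--------+----------
Legal   | 94801.25 
Support | 106480.25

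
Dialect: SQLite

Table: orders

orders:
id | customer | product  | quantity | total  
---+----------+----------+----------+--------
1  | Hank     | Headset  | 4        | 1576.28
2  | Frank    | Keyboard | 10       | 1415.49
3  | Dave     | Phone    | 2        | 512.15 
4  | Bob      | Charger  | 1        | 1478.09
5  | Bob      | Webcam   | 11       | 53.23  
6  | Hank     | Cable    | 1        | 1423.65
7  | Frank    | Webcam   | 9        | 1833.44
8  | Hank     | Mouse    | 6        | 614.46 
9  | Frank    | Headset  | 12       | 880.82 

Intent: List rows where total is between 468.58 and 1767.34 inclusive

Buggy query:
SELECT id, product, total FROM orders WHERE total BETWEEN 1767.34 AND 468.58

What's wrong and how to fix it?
Bug: The bounds are reversed; BETWEEN a AND b requires a <= b to match anything

Fix: Swap the bounds so the smaller value comes first

Corrected query:
SELECT id, product, total FROM orders WHERE total BETWEEN 468.58 AND 1767.34

Result:
id | product  | total  
---+----------+--------
1  | Headset  | 1576.28
2  | Keyboard | 1415.49
3  | Phone    | 512.15 
4  | Charger  | 1478.09
6  | Cable    | 1423.65
8  | Mouse    | 614.46 
9  | Headset  | 880.82 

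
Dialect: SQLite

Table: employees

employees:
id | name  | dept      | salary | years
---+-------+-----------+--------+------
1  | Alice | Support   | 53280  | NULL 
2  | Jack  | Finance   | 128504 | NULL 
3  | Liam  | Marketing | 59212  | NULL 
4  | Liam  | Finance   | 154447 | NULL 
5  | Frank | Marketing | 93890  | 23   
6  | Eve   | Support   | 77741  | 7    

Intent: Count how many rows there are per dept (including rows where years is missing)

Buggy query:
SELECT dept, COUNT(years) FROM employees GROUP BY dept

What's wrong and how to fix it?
Bug: COUNT(column) counts non-NULL values only; rows with NULL years aren't counted

Fix: Use COUNT(*) to count all rows regardless of NULL

Corrected query:
SELECT dept, COUNT(*) FROM employees GROUP BY dept

Result:
dept      | COUNT(*)
----------+---------
Finance   | 2       
Marketing | 2       
Support   | 2       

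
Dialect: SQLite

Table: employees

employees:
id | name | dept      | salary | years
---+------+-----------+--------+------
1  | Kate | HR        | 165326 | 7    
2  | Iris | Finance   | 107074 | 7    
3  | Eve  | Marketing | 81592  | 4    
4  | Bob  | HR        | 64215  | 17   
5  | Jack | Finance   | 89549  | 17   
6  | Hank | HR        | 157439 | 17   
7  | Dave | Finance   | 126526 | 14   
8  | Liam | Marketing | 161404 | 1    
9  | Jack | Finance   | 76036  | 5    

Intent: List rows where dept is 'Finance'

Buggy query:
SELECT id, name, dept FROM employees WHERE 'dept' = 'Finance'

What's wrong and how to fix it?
Bug: Single quotes denote string literals in SQL; the column name is being compared as a constant string

Fix: Reference the column as dept without single quotes

Corrected query:
SELECT id, name, dept FROM employees WHERE dept = 'Finance'

Result:
id | name | dept   
---+------+--------
2  | Iris | Finance
5  | Jack | Finance
7  | Dave | Finance
9  | Jack | Finance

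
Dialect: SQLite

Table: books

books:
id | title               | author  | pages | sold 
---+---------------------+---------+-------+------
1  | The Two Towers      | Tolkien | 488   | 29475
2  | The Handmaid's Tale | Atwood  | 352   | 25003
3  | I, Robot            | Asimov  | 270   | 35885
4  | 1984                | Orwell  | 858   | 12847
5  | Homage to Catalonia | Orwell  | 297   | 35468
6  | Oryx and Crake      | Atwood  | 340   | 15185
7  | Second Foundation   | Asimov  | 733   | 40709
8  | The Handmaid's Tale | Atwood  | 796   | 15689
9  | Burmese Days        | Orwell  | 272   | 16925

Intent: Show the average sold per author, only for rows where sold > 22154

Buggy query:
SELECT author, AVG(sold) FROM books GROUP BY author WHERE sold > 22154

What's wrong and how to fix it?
Bug: WHERE cannot follow GROUP BY

Fix: Place WHERE between FROM and GROUP BY

Corrected query:
SELECT author, AVG(sold) FROM books WHERE sold > 22154 GROUP BY author

Result:
author  | AVG(sold)
--------+----------
Asimov  | 38297    
Atwood  | 25003    
Orwell  | 35468    
Tolkien | 29475    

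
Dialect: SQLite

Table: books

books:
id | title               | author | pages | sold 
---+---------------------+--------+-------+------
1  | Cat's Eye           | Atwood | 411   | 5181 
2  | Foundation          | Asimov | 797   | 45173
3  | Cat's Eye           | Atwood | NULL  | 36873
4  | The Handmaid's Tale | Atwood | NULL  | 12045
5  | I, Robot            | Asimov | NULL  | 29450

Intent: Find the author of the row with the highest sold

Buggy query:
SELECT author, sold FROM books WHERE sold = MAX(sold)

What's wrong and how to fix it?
Bug: WHERE is evaluated per row; an aggregate over the whole table isn't defined there

Fix: Use a subquery: WHERE sold = (SELECT MAX(sold) FROM books)

Corrected query:
SELECT author, sold FROM books WHERE sold = (SELECT MAX(sold) FROM books)

Result:
author | sold 
-------+------
Asimov | 45173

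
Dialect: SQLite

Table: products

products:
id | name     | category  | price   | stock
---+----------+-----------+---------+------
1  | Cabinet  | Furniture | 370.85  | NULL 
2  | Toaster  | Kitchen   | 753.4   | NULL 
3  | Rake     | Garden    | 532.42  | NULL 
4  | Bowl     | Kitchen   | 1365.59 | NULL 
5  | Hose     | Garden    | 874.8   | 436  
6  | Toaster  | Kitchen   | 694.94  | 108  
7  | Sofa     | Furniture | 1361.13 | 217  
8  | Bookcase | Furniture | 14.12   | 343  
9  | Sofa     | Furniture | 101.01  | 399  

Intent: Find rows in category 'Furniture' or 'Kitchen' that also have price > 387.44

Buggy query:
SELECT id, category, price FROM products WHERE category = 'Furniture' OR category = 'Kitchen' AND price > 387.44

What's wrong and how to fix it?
Bug: Without parentheses, AND is evaluated before OR, so the price filter only applies to the 'Kitchen' branch

Fix: Add parentheses around the OR so the AND applies to both alternatives

Corrected query:
SELECT id, category, price FROM products WHERE (category = 'Furniture' OR category = 'Kitchen') AND price > 387.44

Result:
id | category  | price  
---+-----------+--------
2  | Kitchen   | 753.4  
4  | Kitchen   | 1365.59
6  | Kitchen   | 694.94 
7  | Furniture | 1361.13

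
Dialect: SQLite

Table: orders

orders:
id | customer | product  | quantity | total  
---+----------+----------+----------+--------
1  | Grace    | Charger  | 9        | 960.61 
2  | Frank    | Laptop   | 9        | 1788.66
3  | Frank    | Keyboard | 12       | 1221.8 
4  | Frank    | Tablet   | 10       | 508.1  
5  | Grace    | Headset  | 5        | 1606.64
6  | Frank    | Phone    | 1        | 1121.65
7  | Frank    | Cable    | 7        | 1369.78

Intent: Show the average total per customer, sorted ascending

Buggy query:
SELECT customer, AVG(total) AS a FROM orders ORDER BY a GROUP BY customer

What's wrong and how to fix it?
Bug: ORDER BY appears before GROUP BY; SQL clause order requires GROUP BY first

Fix: Move ORDER BY to the end, after GROUP BY

Corrected query:
SELECT customer, AVG(total) AS a FROM orders GROUP BY customer ORDER BY a

Result:
customer | a       
---------+---------
Frank    | 1201.998
Grace    | 1283.625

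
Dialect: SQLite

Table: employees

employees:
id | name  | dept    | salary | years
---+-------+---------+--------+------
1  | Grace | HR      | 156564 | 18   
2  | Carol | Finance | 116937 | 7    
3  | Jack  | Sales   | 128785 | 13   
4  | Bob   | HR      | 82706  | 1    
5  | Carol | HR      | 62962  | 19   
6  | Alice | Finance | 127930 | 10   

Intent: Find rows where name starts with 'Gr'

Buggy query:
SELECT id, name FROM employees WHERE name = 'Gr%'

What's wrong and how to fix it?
Bug: Wildcards only work with LIKE; '=' treats '%' as a literal character

Fix: Replace '=' with LIKE so 'Gr%' is treated as a pattern

Corrected query:
SELECT id, name FROM employees WHERE name LIKE 'Gr%'

Result:
id | name 
---+------
1  | Grace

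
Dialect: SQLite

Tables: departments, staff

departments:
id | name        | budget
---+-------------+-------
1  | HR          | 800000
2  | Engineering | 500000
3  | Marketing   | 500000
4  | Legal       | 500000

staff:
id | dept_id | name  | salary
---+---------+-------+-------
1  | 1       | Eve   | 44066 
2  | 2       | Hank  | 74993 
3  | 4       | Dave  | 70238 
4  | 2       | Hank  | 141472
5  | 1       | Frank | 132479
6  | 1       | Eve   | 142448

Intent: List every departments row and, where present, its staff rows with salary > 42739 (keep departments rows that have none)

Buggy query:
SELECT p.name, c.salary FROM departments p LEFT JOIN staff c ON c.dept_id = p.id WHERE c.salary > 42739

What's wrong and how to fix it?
Bug: A WHERE condition on the right-hand table after LEFT JOIN drops unmatched parents

Fix: Put 'c.salary > 42739' in the JOIN's ON clause instead of WHERE

Corrected query:
SELECT p.name, c.salary FROM departments p LEFT JOIN staff c ON c.dept_id = p.id AND c.salary > 42739

Result:
name        | salary
------------+-------
HR          | 44066 
HR          | 132479
HR          | 142448
Engineering | 74993 
Engineering | 141472
Marketing   | NULL  
Legal       | 70238 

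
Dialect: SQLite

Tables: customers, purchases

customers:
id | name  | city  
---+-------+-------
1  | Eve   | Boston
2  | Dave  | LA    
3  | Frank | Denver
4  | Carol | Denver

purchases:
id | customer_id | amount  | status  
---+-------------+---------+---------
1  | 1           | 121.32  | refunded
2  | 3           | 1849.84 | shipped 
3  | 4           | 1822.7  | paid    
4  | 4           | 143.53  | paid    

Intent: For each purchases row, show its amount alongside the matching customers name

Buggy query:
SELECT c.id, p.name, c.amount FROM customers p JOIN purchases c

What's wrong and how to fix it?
Bug: Missing join condition: each purchases row is matched to all customers rows instead of just its own

Fix: Add ON c.customer_id = p.id to the JOIN

Corrected query:
SELECT c.id, p.name, c.amount FROM customers p JOIN purchases c ON c.customer_id = p.id

Result:
id | name  | amount 
---+-------+--------
1  | Eve   | 121.32 
2  | Frank | 1849.84
3  | Carol | 1822.7 
4  | Carol | 143.53 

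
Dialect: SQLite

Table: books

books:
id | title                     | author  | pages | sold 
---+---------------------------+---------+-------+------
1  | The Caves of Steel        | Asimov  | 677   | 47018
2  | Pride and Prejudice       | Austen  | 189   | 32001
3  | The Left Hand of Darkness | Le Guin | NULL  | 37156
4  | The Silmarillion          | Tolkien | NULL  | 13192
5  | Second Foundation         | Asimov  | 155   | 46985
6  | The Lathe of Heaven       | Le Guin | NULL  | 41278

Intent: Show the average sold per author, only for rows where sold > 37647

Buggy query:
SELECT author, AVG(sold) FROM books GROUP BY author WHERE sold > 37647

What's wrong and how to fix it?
Bug: Row-level WHERE must come before GROUP BY in the clause order

Fix: Move the WHERE clause before GROUP BY

Corrected query:
SELECT author, AVG(sold) FROM books WHERE sold > 37647 GROUP BY author

Result:
author  | AVG(sold)
--------+----------
Asimov  | 47001.5  
Le Guin | 41278    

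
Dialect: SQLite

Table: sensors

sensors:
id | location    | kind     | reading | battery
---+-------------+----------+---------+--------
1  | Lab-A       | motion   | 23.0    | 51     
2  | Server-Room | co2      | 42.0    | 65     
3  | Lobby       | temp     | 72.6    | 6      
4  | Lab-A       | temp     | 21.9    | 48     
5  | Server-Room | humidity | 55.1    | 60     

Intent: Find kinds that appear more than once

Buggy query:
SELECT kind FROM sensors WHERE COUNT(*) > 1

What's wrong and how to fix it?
Bug: COUNT(*) is an aggregate and cannot be used in WHERE

Fix: GROUP BY kind, then filter groups with HAVING COUNT(*) > 1

Corrected query:
SELECT kind FROM sensors GROUP BY kind HAVING COUNT(*) > 1

Result:
kind
----
temp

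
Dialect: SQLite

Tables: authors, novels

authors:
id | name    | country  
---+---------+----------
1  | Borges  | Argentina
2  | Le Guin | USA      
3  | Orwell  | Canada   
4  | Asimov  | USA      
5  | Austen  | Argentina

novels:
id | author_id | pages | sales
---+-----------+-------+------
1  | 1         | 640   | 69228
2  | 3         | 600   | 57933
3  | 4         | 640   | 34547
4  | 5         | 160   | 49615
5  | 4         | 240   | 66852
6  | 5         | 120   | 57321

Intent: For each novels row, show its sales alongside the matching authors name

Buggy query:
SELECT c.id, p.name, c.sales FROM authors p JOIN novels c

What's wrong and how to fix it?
Bug: JOIN with no ON clause produces a cartesian product; every novels row pairs with every authors row

Fix: Specify the join condition linking the foreign key to the parent id

Corrected query:
SELECT c.id, p.name, c.sales FROM authors p JOIN novels c ON c.author_id = p.id

Result:
id | name   | sales
---+--------+------
1  | Borges | 69228
2  | Orwell | 57933
3  | Asimov | 34547
4  | Austen | 49615
5  | Asimov | 66852
6  | Austen | 57321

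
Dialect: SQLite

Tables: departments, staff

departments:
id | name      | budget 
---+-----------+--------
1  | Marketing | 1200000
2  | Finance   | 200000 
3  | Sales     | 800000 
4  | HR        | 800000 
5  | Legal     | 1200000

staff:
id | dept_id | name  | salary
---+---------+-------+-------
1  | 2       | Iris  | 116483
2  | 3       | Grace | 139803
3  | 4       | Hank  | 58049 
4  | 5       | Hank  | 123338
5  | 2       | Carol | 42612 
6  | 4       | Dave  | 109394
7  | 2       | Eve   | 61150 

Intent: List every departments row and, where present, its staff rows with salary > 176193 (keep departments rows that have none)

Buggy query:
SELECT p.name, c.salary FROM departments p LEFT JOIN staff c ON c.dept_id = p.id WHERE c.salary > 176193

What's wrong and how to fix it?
Bug: A WHERE condition on the right-hand table after LEFT JOIN drops unmatched parents

Fix: Put 'c.salary > 176193' in the JOIN's ON clause instead of WHERE

Corrected query:
SELECT p.name, c.salary FROM departments p LEFT JOIN staff c ON c.dept_id = p.id AND c.salary > 176193

Result:
name      | salary
----------+-------
Marketing | NULL  
Finance   | NULL  
Sales     | NULL  
HR        | NULL  
Legal     | NULL  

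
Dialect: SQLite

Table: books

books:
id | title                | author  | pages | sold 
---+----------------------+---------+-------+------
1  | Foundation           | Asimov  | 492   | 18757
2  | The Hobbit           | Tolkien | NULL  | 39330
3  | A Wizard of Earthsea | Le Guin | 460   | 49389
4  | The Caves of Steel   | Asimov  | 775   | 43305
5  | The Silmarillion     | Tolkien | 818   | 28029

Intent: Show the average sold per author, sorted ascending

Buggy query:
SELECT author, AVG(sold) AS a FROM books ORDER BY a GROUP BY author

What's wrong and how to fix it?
Bug: ORDER BY appears before GROUP BY; SQL clause order requires GROUP BY first

Fix: Move ORDER BY to the end, after GROUP BY

Corrected query:
SELECT author, AVG(sold) AS a FROM books GROUP BY author ORDER BY a

Result:
author  | a      
--------+--------
Asimov  | 31031  
Tolkien | 33679.5
Le Guin | 49389  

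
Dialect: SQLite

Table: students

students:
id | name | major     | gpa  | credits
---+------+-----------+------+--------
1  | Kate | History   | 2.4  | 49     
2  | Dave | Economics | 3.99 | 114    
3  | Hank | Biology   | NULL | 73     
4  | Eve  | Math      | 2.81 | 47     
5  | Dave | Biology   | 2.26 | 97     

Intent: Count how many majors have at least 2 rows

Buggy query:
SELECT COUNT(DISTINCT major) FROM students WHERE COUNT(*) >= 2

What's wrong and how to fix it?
Bug: COUNT(*) cannot appear in WHERE; the per-group count doesn't exist yet

Fix: Use a subquery that GROUPs and filters with HAVING, then count its rows

Corrected query:
SELECT COUNT(*) FROM (SELECT major FROM students GROUP BY major HAVING COUNT(*) >= 2)

Result:
COUNT(*)
--------
1       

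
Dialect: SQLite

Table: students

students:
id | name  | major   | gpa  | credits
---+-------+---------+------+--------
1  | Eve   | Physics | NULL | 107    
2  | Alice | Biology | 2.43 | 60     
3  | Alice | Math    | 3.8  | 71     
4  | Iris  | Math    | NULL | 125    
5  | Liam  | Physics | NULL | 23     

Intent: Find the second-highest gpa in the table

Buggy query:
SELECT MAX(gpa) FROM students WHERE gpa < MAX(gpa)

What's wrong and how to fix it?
Bug: The inner MAX is an aggregate inside WHERE, which is not allowed

Fix: Compute the overall MAX in a subquery, then take MAX of rows below it

Corrected query:
SELECT MAX(gpa) FROM students WHERE gpa < (SELECT MAX(gpa) FROM students)

Result:
MAX(gpa)
--------
2.43    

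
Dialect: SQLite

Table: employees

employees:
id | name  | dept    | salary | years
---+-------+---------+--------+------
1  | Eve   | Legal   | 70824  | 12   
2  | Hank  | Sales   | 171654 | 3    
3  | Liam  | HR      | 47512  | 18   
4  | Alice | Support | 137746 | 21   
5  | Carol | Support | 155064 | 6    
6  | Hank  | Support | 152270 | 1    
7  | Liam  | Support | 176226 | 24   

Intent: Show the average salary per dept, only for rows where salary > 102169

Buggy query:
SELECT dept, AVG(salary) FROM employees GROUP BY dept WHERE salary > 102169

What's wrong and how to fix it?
Bug: WHERE cannot follow GROUP BY

Fix: Move the WHERE clause before GROUP BY

Corrected query:
SELECT dept, AVG(salary) FROM employees WHERE salary > 102169 GROUP BY dept

Result:
dept    | AVG(salary)
--------+------------
Sales   | 171654     
Support | 155326.5   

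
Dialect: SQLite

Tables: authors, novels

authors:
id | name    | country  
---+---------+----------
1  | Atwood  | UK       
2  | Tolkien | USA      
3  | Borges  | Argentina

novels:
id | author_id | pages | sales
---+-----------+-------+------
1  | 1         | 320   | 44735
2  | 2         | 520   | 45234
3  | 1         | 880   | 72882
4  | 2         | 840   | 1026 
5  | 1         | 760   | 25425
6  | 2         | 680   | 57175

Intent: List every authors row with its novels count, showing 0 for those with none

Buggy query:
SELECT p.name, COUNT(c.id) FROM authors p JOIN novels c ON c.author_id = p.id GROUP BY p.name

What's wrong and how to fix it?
Bug: An inner join excludes parents with zero children

Fix: Use LEFT JOIN so parents without children still appear (COUNT(c.id) gives 0)

Corrected query:
SELECT p.name, COUNT(c.id) FROM authors p LEFT JOIN novels c ON c.author_id = p.id GROUP BY p.name

Result:
name    | COUNT(c.id)
--------+------------
Atwood  | 3          
Borges  | 0          
Tolkien | 3          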